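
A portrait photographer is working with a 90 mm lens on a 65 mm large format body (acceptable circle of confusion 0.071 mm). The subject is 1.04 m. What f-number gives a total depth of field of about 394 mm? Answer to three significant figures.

f/22

Write h = H − f = f²/(N·c). The thin-lens limits are Dn = s·h/(h + (s−f)) and Df = s·h/(h − (s−f)), so DoF = Df − Dn = 2·s·(s−f)·h / (h² − (s−f)²).
That is a quadratic in h: DoF·h² − 2·s·(s−f)·h − DoF·(s−f)² = 0 ⇒ h = (s−f)·(s + √(s² + DoF²)) / DoF = 950 × (1040 + √(1040² + 394²)) / 394 = 950 × (1040 + 1112.13) / 394 ≈ 5189.1 mm.
Then N = f²/(c·h) = 90² / (0.071 × 5189.1) = 8100 / 368.43 ≈ 22.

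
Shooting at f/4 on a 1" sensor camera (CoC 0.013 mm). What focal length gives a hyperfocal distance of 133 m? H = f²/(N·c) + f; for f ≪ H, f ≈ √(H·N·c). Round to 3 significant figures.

From H = f²/(N·c) + f, with f ≪ H: f ≈ √(H·N·c) = √(133000 × 4 × 0.013) = √6916.0 ≈ 83.16 mm.
Exact: f² + N·c·f − N·c·H = 0 ⇒ f = (−N·c + √((N·c)² + 4·N·c·H))/2 = (−0.052 + √27664)/2 ≈ 83.136 mm ≈ 83.1 mm.

83.1 mm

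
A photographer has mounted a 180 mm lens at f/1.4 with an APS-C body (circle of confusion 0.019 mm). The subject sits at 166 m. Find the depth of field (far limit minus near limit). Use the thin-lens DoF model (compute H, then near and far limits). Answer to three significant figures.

46.1 m

Hyperfocal distance H = f²/(N·c) + f = 180²/(1.4 × 0.019) + 180 = 32400/0.0266 + 180 ≈ 1218225.1 mm ≈ 1218 m.
Near limit Dn = s·(H − f)/(H + s − 2f) = 166000 × (1218225.1 − 180) / (1218225.1 + 166000 − 2 × 180) = 166000 × 1218045.1 / 1383865.1 ≈ 146109 mm.
Far limit Df = s·(H − f)/(H − s) = 166000 × (1218225.1 − 180) / (1218225.1 − 166000) = 166000 × 1218045.1 / 1052225.1 ≈ 192160 mm.
Depth of field = Df − Dn = 192160 − 146109 ≈ 46051 mm ≈ 46.1 m.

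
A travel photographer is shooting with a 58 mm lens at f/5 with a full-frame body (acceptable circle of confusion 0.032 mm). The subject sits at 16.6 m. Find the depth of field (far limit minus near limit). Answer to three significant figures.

Hyperfocal distance H = f²/(N·c) + f = 58²/(5 × 0.032) + 58 = 3364/0.16 + 58 ≈ 21083.0 mm ≈ 21.08 m.
Near limit Dn = s·(H − f)/(H + s − 2f) = 16600 × (21083.0 − 58) / (21083.0 + 16600 − 2 × 58) = 16600 × 21025.0 / 37567.0 ≈ 9290 mm.
Far limit Df = s·(H − f)/(H − s) = 16600 × (21083.0 − 58) / (21083.0 − 16600) = 16600 × 21025.0 / 4483.0 ≈ 77853 mm.
Depth of field = Df − Dn = 77853 − 9290 ≈ 68563 mm ≈ 68.6 m.

68.6 m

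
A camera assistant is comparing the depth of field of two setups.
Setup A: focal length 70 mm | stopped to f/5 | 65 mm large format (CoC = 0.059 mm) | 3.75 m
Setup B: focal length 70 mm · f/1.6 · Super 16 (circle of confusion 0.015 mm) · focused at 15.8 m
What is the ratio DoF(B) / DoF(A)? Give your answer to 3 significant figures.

1.40

Setup A: H = 70²/(5×0.059) + 70 ≈ 16680.2 mm; DoF = Df − Dn = 4817.3 − 3069.9 ≈ 1747.4 mm.
Setup B: H = 70²/(1.6×0.015) + 70 ≈ 204236.7 mm; DoF = Df − Dn = 17118.9 − 14669.8 ≈ 2449.1 mm.
Ratio = 2449.1 / 1747.4 ≈ 1.40.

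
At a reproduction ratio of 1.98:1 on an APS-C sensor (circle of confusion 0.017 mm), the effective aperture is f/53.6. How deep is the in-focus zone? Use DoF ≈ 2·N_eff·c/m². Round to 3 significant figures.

At magnification m, DoF ≈ 2·N_eff·c/m² = 2 × 53.6 × 0.017 / 1.98² = 1.822 / 3.92 ≈ 0.465 mm.

0.465 mm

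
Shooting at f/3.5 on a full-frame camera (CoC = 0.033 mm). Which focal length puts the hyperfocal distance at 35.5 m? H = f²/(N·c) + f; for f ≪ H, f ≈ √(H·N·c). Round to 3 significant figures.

64.0 mm

From H = f²/(N·c) + f, with f ≪ H: f ≈ √(H·N·c) = √(35500 × 3.5 × 0.033) = √4100.2 ≈ 64.03 mm.
The +f correction barely moves this — solving exactly, f² + N·c·f − N·c·H = 0 ⇒ f = (−N·c + √((N·c)² + 4·N·c·H))/2 = (−0.1155 + √16401)/2 ≈ 63.975 mm, so f ≈ 64.0 mm.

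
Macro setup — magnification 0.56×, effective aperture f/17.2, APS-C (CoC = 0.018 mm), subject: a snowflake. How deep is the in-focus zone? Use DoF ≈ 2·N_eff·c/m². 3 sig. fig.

1.97 mm

At magnification m, DoF ≈ 2·N_eff·c/m² = 2 × 17.2 × 0.018 / 0.56² = 0.6192 / 0.3136 ≈ 1.97 mm.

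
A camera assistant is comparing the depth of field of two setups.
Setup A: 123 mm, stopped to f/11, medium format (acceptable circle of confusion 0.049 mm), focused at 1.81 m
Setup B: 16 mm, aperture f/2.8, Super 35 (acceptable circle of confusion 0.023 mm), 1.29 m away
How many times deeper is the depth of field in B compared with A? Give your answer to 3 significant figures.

4.22

Setup A: H = 123²/(11×0.049) + 123 ≈ 28191.6 mm; DoF = Df − Dn = 1925.74 − 1707.38 ≈ 218.36 mm.
Setup B: H = 16²/(2.8×0.023) + 16 ≈ 3991.2 mm; DoF = Df − Dn = 1898.43 − 976.91 ≈ 921.52 mm.
Ratio = 921.52 / 218.36 ≈ 4.22.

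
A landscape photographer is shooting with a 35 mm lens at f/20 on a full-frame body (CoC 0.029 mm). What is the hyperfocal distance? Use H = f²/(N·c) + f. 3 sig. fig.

Hyperfocal distance H = f²/(N·c) + f = 35²/(20 × 0.029) + 35 = 1225/0.58 + 35 ≈ 2147.1 mm ≈ 2.15 m.

2.15 m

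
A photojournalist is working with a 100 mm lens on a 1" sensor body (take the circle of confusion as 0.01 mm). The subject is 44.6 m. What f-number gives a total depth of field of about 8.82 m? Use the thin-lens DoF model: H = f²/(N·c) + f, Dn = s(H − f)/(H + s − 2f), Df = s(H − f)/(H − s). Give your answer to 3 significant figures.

f/2.20

Write h = H − f = f²/(N·c). The thin-lens limits are Dn = s·h/(h + (s−f)) and Df = s·h/(h − (s−f)), so DoF = Df − Dn = 2·s·(s−f)·h / (h² − (s−f)²).
That is a quadratic in h: DoF·h² − 2·s·(s−f)·h − DoF·(s−f)² = 0 ⇒ h = (s−f)·(s + √(s² + DoF²)) / DoF = 44500 × (44600 + √(44600² + 8820²)) / 8820 = 44500 × (44600 + 45463.7) / 8820 ≈ 454403 mm.
Then N = f²/(c·h) = 100² / (0.01 × 454403) = 10000 / 4544.0 ≈ 2.20.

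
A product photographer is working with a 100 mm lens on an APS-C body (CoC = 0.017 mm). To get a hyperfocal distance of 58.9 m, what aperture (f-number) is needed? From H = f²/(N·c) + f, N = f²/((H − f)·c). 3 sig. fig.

Rearrange H = f²/(N·c) + f for N: N = f² / ((H − f)·c).
N = 100² / ((58900 − 100) × 0.017) = 10000 / 999.6 ≈ 10.

f/10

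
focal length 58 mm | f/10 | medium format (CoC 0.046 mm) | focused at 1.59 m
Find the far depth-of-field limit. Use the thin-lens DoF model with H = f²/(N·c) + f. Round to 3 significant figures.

2.01 m

Hyperfocal distance H = f²/(N·c) + f = 58²/(10 × 0.046) + 58 = 3364/0.46 + 58 ≈ 7371.0 mm ≈ 7.371 m.
Far limit Df = s·(H − f)/(H − s) = 1590 × (7371.0 − 58) / (7371.0 − 1590) = 1590 × 7313.0 / 5781.0 ≈ 2011.4 mm ≈ 2.01 m.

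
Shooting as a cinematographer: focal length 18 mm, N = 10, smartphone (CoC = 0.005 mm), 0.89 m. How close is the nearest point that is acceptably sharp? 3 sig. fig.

0.784 m

Hyperfocal distance H = f²/(N·c) + f = 18²/(10 × 0.005) + 18 = 324/0.05 + 18 ≈ 6498.0 mm ≈ 6.498 m.
Near limit Dn = s·(H − f)/(H + s − 2f) = 890 × (6498.0 − 18) / (6498.0 + 890 − 2 × 18) = 890 × 6480.0 / 7352.0 ≈ 784.44 mm ≈ 0.784 m.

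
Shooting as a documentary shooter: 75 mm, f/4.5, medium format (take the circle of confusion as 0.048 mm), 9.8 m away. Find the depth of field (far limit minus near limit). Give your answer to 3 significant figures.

8.51 m

Hyperfocal distance H = f²/(N·c) + f = 75²/(4.5 × 0.048) + 75 = 5625/0.216 + 75 ≈ 26116.7 mm ≈ 26.12 m.
Near limit Dn = s·(H − f)/(H + s − 2f) = 9800 × (26116.7 − 75) / (26116.7 + 9800 − 2 × 75) = 9800 × 26041.7 / 35766.7 ≈ 7135.4 mm.
Far limit Df = s·(H − f)/(H − s) = 9800 × (26116.7 − 75) / (26116.7 − 9800) = 9800 × 26041.7 / 16316.7 ≈ 15641.0 mm.
Depth of field = Df − Dn = 15641.0 − 7135.4 ≈ 8505.6 mm ≈ 8.51 m.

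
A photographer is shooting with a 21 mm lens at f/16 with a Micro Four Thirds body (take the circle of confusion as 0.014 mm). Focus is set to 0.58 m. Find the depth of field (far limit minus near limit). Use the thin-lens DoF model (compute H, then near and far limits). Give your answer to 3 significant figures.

358 mm

Hyperfocal distance H = f²/(N·c) + f = 21²/(16 × 0.014) + 21 = 441/0.224 + 21 ≈ 1989.8 mm ≈ 1.990 m.
Near limit Dn = s·(H − f)/(H + s − 2f) = 580 × (1989.8 − 21) / (1989.8 + 580 − 2 × 21) = 580 × 1968.8 / 2527.8 ≈ 451.74 mm.
Far limit Df = s·(H − f)/(H − s) = 580 × (1989.8 − 21) / (1989.8 − 580) = 580 × 1968.8 / 1409.8 ≈ 809.98 mm.
Depth of field = Df − Dn = 809.98 − 451.74 ≈ 358.24 mm.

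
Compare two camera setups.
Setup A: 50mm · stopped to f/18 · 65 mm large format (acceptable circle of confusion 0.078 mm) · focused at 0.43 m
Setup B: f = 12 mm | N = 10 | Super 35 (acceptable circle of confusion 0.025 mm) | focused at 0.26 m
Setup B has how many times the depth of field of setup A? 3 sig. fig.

Setup A: H = 50²/(18×0.078) + 50 ≈ 1830.6 mm; DoF = Df − Dn = 546.66 − 354.37 ≈ 192.29 mm.
Setup B: H = 12²/(10×0.025) + 12 ≈ 588.0 mm; DoF = Df − Dn = 456.59 − 181.75 ≈ 274.84 mm.
Ratio = 274.84 / 192.29 ≈ 1.43.

1.43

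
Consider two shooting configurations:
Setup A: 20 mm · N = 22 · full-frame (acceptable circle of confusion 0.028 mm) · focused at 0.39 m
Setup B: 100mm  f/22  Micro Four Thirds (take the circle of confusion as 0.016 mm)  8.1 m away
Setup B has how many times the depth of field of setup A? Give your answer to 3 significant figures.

Setup A: H = 20²/(22×0.028) + 20 ≈ 669.4 mm; DoF = Df − Dn = 906.56 − 248.44 ≈ 658.12 mm.
Setup B: H = 100²/(22×0.016) + 100 ≈ 28509.1 mm; DoF = Df − Dn = 11275.1 − 6320.2 ≈ 4954.9 mm.
Ratio = 4954.9 / 658.12 ≈ 7.53.

7.53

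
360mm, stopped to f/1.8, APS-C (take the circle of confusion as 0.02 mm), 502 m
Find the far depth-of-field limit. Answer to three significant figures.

Hyperfocal distance H = f²/(N·c) + f = 360²/(1.8 × 0.02) + 360 = 129600/0.036 + 360 ≈ 3600360.0 mm ≈ 3600 m.
Far limit Df = s·(H − f)/(H − s) = 502000 × (3600360.0 − 360) / (3600360.0 − 502000) = 502000 × 3600000.0 / 3098360.0 ≈ 583276 mm ≈ 583 m.

583 m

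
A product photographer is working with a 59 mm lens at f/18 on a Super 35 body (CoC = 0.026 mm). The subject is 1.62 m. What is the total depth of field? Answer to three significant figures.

Hyperfocal distance H = f²/(N·c) + f = 59²/(18 × 0.026) + 59 = 3481/0.468 + 59 ≈ 7497.0 mm ≈ 7.497 m.
Near limit Dn = s·(H − f)/(H + s − 2f) = 1620 × (7497.0 − 59) / (7497.0 + 1620 − 2 × 59) = 1620 × 7438.0 / 8999.0 ≈ 1338.99 mm.
Far limit Df = s·(H − f)/(H − s) = 1620 × (7497.0 − 59) / (7497.0 − 1620) = 1620 × 7438.0 / 5877.0 ≈ 2050.29 mm.
Depth of field = Df − Dn = 2050.29 − 1338.99 ≈ 711.30 mm ≈ 0.711 m.

0.711 m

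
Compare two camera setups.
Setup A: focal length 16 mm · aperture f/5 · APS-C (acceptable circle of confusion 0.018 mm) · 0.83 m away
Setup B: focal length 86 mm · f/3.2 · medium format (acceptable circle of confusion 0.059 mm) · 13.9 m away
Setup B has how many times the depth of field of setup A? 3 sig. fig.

Setup A: H = 16²/(5×0.018) + 16 ≈ 2860.4 mm; DoF = Df − Dn = 1162.74 − 645.33 ≈ 517.41 mm.
Setup B: H = 86²/(3.2×0.059) + 86 ≈ 39259.7 mm; DoF = Df − Dn = 21472 − 10276 ≈ 11196 mm.
Ratio = 11196 / 517.41 ≈ 21.6.

21.6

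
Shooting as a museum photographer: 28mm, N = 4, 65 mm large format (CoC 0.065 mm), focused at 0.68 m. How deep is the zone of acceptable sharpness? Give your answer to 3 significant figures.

Hyperfocal distance H = f²/(N·c) + f = 28²/(4 × 0.065) + 28 = 784/0.26 + 28 ≈ 3043.4 mm ≈ 3.043 m.
Near limit Dn = s·(H − f)/(H + s − 2f) = 680 × (3043.4 − 28) / (3043.4 + 680 − 2 × 28) = 680 × 3015.4 / 3667.4 ≈ 559.11 mm.
Far limit Df = s·(H − f)/(H − s) = 680 × (3043.4 − 28) / (3043.4 − 680) = 680 × 3015.4 / 2363.4 ≈ 867.60 mm.
Depth of field = Df − Dn = 867.60 − 559.11 ≈ 308.49 mm.

308 mm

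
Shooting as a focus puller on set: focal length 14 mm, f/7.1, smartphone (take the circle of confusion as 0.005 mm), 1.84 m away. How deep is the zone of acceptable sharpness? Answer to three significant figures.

1.37 m

Hyperfocal distance H = f²/(N·c) + f = 14²/(7.1 × 0.005) + 14 = 196/0.0355 + 14 ≈ 5535.1 mm ≈ 5.535 m.
Near limit Dn = s·(H − f)/(H + s − 2f) = 1840 × (5535.1 − 14) / (5535.1 + 1840 − 2 × 14) = 1840 × 5521.1 / 7347.1 ≈ 1382.7 mm.
Far limit Df = s·(H − f)/(H − s) = 1840 × (5535.1 − 14) / (5535.1 − 1840) = 1840 × 5521.1 / 3695.1 ≈ 2749.3 mm.
Depth of field = Df − Dn = 2749.3 − 1382.7 ≈ 1366.6 mm ≈ 1.37 m.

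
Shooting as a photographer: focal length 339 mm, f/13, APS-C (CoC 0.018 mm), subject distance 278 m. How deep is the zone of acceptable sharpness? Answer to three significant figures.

Hyperfocal distance H = f²/(N·c) + f = 339²/(13 × 0.018) + 339 = 114921/0.234 + 339 ≈ 491454.4 mm ≈ 491.5 m.
Near limit Dn = s·(H − f)/(H + s − 2f) = 278000 × (491454.4 − 339) / (491454.4 + 278000 − 2 × 339) = 278000 × 491115.4 / 768776.4 ≈ 177594 mm.
Far limit Df = s·(H − f)/(H − s) = 278000 × (491454.4 − 339) / (491454.4 − 278000) = 278000 × 491115.4 / 213454.4 ≈ 639622 mm.
Depth of field = Df − Dn = 639622 − 177594 ≈ 462028 mm ≈ 462 m.

462 m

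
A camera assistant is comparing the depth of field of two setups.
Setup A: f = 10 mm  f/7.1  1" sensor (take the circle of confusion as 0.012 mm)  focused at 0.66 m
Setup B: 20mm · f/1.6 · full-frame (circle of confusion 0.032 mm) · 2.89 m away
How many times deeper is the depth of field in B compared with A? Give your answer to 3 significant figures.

Setup A: H = 10²/(7.1×0.012) + 10 ≈ 1183.7 mm; DoF = Df − Dn = 1479.2 − 424.8 ≈ 1054.4 mm.
Setup B: H = 20²/(1.6×0.032) + 20 ≈ 7832.5 mm; DoF = Df − Dn = 4568.2 − 2113.6 ≈ 2454.6 mm.
Ratio = 2454.6 / 1054.4 ≈ 2.33.

2.33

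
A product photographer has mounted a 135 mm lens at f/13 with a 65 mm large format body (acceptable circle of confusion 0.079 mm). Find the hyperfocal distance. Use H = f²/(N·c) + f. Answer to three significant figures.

17.9 m

Hyperfocal distance H = f²/(N·c) + f = 135²/(13 × 0.079) + 135 = 18225/1.027 + 135 ≈ 17880.9 mm ≈ 17.9 m.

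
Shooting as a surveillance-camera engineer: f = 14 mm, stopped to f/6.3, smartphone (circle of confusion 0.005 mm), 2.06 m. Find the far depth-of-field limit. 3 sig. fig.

Hyperfocal distance H = f²/(N·c) + f = 14²/(6.3 × 0.005) + 14 = 196/0.0315 + 14 ≈ 6236.2 mm ≈ 6.236 m.
Far limit Df = s·(H − f)/(H − s) = 2060 × (6236.2 − 14) / (6236.2 − 2060) = 2060 × 6222.2 / 4176.2 ≈ 3069.2 mm ≈ 3.07 m.

3.07 m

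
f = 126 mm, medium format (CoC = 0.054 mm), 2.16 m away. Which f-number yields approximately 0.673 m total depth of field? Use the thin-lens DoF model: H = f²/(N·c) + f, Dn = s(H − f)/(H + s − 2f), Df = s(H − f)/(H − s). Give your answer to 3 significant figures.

Write h = H − f = f²/(N·c). The thin-lens limits are Dn = s·h/(h + (s−f)) and Df = s·h/(h − (s−f)), so DoF = Df − Dn = 2·s·(s−f)·h / (h² − (s−f)²).
That is a quadratic in h: DoF·h² − 2·s·(s−f)·h − DoF·(s−f)² = 0 ⇒ h = (s−f)·(s + √(s² + DoF²)) / DoF = 2034 × (2160 + √(2160² + 673²)) / 673 = 2034 × (2160 + 2262.42) / 673 ≈ 13366 mm.
Then N = f²/(c·h) = 126² / (0.054 × 13366) = 15876 / 721.75 ≈ 22.

f/22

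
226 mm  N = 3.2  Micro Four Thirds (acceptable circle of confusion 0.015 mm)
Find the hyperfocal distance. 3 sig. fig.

1060 m

Hyperfocal distance H = f²/(N·c) + f = 226²/(3.2 × 0.015) + 226 = 51076/0.048 + 226 ≈ 1064309.3 mm ≈ 1060 m.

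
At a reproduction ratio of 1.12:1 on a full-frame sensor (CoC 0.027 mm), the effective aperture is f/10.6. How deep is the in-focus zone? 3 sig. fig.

0.456 mm

At magnification m, DoF ≈ 2·N_eff·c/m² = 2 × 10.6 × 0.027 / 1.12² = 0.5724 / 1.254 ≈ 0.456 mm.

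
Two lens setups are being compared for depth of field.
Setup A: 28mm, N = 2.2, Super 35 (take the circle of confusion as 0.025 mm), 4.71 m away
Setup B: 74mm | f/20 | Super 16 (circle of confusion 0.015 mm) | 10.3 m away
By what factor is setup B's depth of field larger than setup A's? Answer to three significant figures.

4.85

Setup A: H = 28²/(2.2×0.025) + 28 ≈ 14282.5 mm; DoF = Df − Dn = 7013.7 − 3545.5 ≈ 3468.2 mm.
Setup B: H = 74²/(20×0.015) + 74 ≈ 18327.3 mm; DoF = Df − Dn = 23421 − 6602 ≈ 16819 mm.
Ratio = 16819 / 3468.2 ≈ 4.85.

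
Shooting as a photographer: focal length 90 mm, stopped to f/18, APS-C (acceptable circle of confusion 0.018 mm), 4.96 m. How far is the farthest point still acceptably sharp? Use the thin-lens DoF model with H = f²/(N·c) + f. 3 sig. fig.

Hyperfocal distance H = f²/(N·c) + f = 90²/(18 × 0.018) + 90 = 8100/0.324 + 90 ≈ 25090.0 mm ≈ 25.09 m.
Far limit Df = s·(H − f)/(H − s) = 4960 × (25090.0 − 90) / (25090.0 − 4960) = 4960 × 25000.0 / 20130.0 ≈ 6160.0 mm ≈ 6.16 m.

6.16 m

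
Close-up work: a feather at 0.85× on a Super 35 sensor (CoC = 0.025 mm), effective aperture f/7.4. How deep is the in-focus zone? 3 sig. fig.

At magnification m, DoF ≈ 2·N_eff·c/m² = 2 × 7.4 × 0.025 / 0.85² = 0.37 / 0.7225 ≈ 0.512 mm.

0.512 mm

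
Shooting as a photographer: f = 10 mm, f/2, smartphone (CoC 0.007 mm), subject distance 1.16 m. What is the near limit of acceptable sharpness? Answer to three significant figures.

0.999 m

Hyperfocal distance H = f²/(N·c) + f = 10²/(2 × 0.007) + 10 = 100/0.014 + 10 ≈ 7152.9 mm ≈ 7.153 m.
Near limit Dn = s·(H − f)/(H + s − 2f) = 1160 × (7152.9 − 10) / (7152.9 + 1160 − 2 × 10) = 1160 × 7142.9 / 8292.9 ≈ 999.14 mm ≈ 0.999 m.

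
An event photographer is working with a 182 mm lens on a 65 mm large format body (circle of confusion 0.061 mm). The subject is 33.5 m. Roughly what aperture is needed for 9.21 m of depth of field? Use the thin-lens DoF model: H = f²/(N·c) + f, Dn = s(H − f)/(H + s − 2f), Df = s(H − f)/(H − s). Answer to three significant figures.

Write h = H − f = f²/(N·c). The thin-lens limits are Dn = s·h/(h + (s−f)) and Df = s·h/(h − (s−f)), so DoF = Df − Dn = 2·s·(s−f)·h / (h² − (s−f)²).
That is a quadratic in h: DoF·h² − 2·s·(s−f)·h − DoF·(s−f)² = 0 ⇒ h = (s−f)·(s + √(s² + DoF²)) / DoF = 33318 × (33500 + √(33500² + 9210²)) / 9210 = 33318 × (33500 + 34743.0) / 9210 ≈ 246875 mm.
Then N = f²/(c·h) = 182² / (0.061 × 246875) = 33124 / 15059 ≈ 2.20.

f/2.20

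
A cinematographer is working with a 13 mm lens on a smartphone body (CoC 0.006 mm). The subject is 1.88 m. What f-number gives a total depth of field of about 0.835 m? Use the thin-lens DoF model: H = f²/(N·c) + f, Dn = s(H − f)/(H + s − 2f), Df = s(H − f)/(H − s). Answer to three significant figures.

Write h = H − f = f²/(N·c). The thin-lens limits are Dn = s·h/(h + (s−f)) and Df = s·h/(h − (s−f)), so DoF = Df − Dn = 2·s·(s−f)·h / (h² − (s−f)²).
That is a quadratic in h: DoF·h² − 2·s·(s−f)·h − DoF·(s−f)² = 0 ⇒ h = (s−f)·(s + √(s² + DoF²)) / DoF = 1867 × (1880 + √(1880² + 835²)) / 835 = 1867 × (1880 + 2057.09) / 835 ≈ 8803.1 mm.
Then N = f²/(c·h) = 13² / (0.006 × 8803.1) = 169 / 52.818 ≈ 3.20.

f/3.20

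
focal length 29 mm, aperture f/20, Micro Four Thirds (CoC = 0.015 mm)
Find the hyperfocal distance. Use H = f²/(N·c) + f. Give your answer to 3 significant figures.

2.83 m

Hyperfocal distance H = f²/(N·c) + f = 29²/(20 × 0.015) + 29 = 841/0.3 + 29 ≈ 2832.3 mm ≈ 2.83 m.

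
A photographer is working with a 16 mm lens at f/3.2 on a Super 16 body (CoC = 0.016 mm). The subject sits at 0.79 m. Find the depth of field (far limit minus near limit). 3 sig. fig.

Hyperfocal distance H = f²/(N·c) + f = 16²/(3.2 × 0.016) + 16 = 256/0.0512 + 16 ≈ 5016.0 mm ≈ 5.016 m.
Near limit Dn = s·(H − f)/(H + s − 2f) = 790 × (5016.0 − 16) / (5016.0 + 790 − 2 × 16) = 790 × 5000.0 / 5774.0 ≈ 684.10 mm.
Far limit Df = s·(H − f)/(H − s) = 790 × (5016.0 − 16) / (5016.0 − 790) = 790 × 5000.0 / 4226.0 ≈ 934.69 mm.
Depth of field = Df − Dn = 934.69 − 684.10 ≈ 250.59 mm.

251 mm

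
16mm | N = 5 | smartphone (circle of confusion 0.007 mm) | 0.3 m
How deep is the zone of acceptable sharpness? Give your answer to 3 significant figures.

23.3 mm

Hyperfocal distance H = f²/(N·c) + f = 16²/(5 × 0.007) + 16 = 256/0.035 + 16 ≈ 7330.3 mm ≈ 7.330 m.
Near limit Dn = s·(H − f)/(H + s − 2f) = 300 × (7330.3 − 16) / (7330.3 + 300 − 2 × 16) = 300 × 7314.3 / 7598.3 ≈ 288.787 mm.
Far limit Df = s·(H − f)/(H − s) = 300 × (7330.3 − 16) / (7330.3 − 300) = 300 × 7314.3 / 7030.3 ≈ 312.119 mm.
Depth of field = Df − Dn = 312.119 − 288.787 ≈ 23.332 mm.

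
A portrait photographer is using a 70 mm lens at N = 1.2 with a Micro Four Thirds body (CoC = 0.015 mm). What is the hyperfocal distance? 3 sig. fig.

272 m

Hyperfocal distance H = f²/(N·c) + f = 70²/(1.2 × 0.015) + 70 = 4900/0.018 + 70 ≈ 272292.2 mm ≈ 272 m.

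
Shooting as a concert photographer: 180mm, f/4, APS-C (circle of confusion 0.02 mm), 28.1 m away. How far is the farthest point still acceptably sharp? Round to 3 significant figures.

Hyperfocal distance H = f²/(N·c) + f = 180²/(4 × 0.02) + 180 = 32400/0.08 + 180 ≈ 405180.0 mm ≈ 405.2 m.
Far limit Df = s·(H − f)/(H − s) = 28100 × (405180.0 − 180) / (405180.0 − 28100) = 28100 × 405000.0 / 377080.0 ≈ 30181 mm ≈ 30.2 m.

30.2 m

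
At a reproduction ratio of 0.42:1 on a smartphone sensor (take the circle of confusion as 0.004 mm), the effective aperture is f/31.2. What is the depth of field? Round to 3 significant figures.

1.41 mm

At magnification m, DoF ≈ 2·N_eff·c/m² = 2 × 31.2 × 0.004 / 0.42² = 0.2496 / 0.1764 ≈ 1.41 mm.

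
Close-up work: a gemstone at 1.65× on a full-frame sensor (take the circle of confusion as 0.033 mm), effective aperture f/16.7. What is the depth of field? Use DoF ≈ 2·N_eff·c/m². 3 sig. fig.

0.405 mm

At magnification m, DoF ≈ 2·N_eff·c/m² = 2 × 16.7 × 0.033 / 1.65² = 1.102 / 2.722 ≈ 0.405 mm.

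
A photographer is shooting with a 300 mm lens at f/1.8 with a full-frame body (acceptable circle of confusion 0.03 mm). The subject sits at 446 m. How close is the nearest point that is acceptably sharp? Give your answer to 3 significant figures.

352 m

Hyperfocal distance H = f²/(N·c) + f = 300²/(1.8 × 0.03) + 300 = 90000/0.054 + 300 ≈ 1666966.7 mm ≈ 1667 m.
Near limit Dn = s·(H − f)/(H + s − 2f) = 446000 × (1666966.7 − 300) / (1666966.7 + 446000 − 2 × 300) = 446000 × 1666666.7 / 2112366.7 ≈ 351896 mm ≈ 352 m.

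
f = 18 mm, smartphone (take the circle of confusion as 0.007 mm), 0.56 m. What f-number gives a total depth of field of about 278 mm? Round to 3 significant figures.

f/20

Write h = H − f = f²/(N·c). The thin-lens limits are Dn = s·h/(h + (s−f)) and Df = s·h/(h − (s−f)), so DoF = Df − Dn = 2·s·(s−f)·h / (h² − (s−f)²).
That is a quadratic in h: DoF·h² − 2·s·(s−f)·h − DoF·(s−f)² = 0 ⇒ h = (s−f)·(s + √(s² + DoF²)) / DoF = 542 × (560 + √(560² + 278²)) / 278 = 542 × (560 + 625.207) / 278 ≈ 2310.7 mm.
Then N = f²/(c·h) = 18² / (0.007 × 2310.7) = 324 / 16.175 ≈ 20.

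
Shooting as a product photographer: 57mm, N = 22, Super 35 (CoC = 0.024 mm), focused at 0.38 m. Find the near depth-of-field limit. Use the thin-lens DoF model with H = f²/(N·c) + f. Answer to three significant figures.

361 mm

Hyperfocal distance H = f²/(N·c) + f = 57²/(22 × 0.024) + 57 = 3249/0.528 + 57 ≈ 6210.4 mm ≈ 6.210 m.
Near limit Dn = s·(H − f)/(H + s − 2f) = 380 × (6210.4 − 57) / (6210.4 + 380 − 2 × 57) = 380 × 6153.4 / 6476.4 ≈ 361.05 mm.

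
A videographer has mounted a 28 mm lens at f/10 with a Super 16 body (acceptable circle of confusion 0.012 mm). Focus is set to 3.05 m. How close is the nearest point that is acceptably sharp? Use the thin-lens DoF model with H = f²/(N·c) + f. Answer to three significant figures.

2.09 m

Hyperfocal distance H = f²/(N·c) + f = 28²/(10 × 0.012) + 28 = 784/0.12 + 28 ≈ 6561.3 mm ≈ 6.561 m.
Near limit Dn = s·(H − f)/(H + s − 2f) = 3050 × (6561.3 − 28) / (6561.3 + 3050 − 2 × 28) = 3050 × 6533.3 / 9555.3 ≈ 2085.4 mm ≈ 2.09 m.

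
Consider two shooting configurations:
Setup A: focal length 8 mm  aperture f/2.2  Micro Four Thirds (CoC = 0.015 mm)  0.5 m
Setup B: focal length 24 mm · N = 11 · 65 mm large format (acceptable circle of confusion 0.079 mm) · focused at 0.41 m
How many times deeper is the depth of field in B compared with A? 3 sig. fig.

2.66

Setup A: H = 8²/(2.2×0.015) + 8 ≈ 1947.4 mm; DoF = Df − Dn = 669.96 − 398.82 ≈ 271.14 mm.
Setup B: H = 24²/(11×0.079) + 24 ≈ 686.8 mm; DoF = Df − Dn = 981.68 − 259.11 ≈ 722.57 mm.
Ratio = 722.57 / 271.14 ≈ 2.66.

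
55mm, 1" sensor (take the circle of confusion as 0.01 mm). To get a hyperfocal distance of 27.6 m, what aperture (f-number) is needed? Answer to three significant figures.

Rearrange H = f²/(N·c) + f for N: N = f² / ((H − f)·c).
N = 55² / ((27600 − 55) × 0.01) = 3025 / 275.4 ≈ 11.

f/11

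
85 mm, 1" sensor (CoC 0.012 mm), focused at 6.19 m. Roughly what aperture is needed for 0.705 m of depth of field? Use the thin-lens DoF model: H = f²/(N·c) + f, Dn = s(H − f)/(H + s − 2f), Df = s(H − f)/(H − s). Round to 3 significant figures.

Write h = H − f = f²/(N·c). The thin-lens limits are Dn = s·h/(h + (s−f)) and Df = s·h/(h − (s−f)), so DoF = Df − Dn = 2·s·(s−f)·h / (h² − (s−f)²).
That is a quadratic in h: DoF·h² − 2·s·(s−f)·h − DoF·(s−f)² = 0 ⇒ h = (s−f)·(s + √(s² + DoF²)) / DoF = 6105 × (6190 + √(6190² + 705²)) / 705 = 6105 × (6190 + 6230.02) / 705 ≈ 107552 mm.
Then N = f²/(c·h) = 85² / (0.012 × 107552) = 7225 / 1290.6 ≈ 5.60.

f/5.60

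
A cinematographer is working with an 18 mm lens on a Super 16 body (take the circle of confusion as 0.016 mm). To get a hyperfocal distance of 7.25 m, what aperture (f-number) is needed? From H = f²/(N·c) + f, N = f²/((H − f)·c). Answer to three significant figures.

Rearrange H = f²/(N·c) + f for N: N = f² / ((H − f)·c).
N = 18² / ((7250 − 18) × 0.016) = 324 / 115.7 ≈ 2.80.

f/2.80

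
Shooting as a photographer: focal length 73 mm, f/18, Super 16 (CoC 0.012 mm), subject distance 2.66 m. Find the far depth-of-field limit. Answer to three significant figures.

2.97 m

Hyperfocal distance H = f²/(N·c) + f = 73²/(18 × 0.012) + 73 = 5329/0.216 + 73 ≈ 24744.3 mm ≈ 24.74 m.
Far limit Df = s·(H − f)/(H − s) = 2660 × (24744.3 − 73) / (24744.3 − 2660) = 2660 × 24671.3 / 22084.3 ≈ 2971.6 mm ≈ 2.97 m.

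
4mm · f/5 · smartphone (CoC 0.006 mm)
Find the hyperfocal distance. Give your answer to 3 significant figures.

0.537 m

Hyperfocal distance H = f²/(N·c) + f = 4²/(5 × 0.006) + 4 = 16/0.03 + 4 ≈ 537.3 mm ≈ 0.537 m.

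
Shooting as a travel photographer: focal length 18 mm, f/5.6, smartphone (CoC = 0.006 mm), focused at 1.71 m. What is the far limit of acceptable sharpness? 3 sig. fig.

Hyperfocal distance H = f²/(N·c) + f = 18²/(5.6 × 0.006) + 18 = 324/0.0336 + 18 ≈ 9660.9 mm ≈ 9.661 m.
Far limit Df = s·(H − f)/(H − s) = 1710 × (9660.9 − 18) / (9660.9 − 1710) = 1710 × 9642.9 / 7950.9 ≈ 2073.9 mm ≈ 2.07 m.

2.07 m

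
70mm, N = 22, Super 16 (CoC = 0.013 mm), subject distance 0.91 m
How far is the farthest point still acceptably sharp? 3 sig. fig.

0.957 m

Hyperfocal distance H = f²/(N·c) + f = 70²/(22 × 0.013) + 70 = 4900/0.286 + 70 ≈ 17202.9 mm ≈ 17.20 m.
Far limit Df = s·(H − f)/(H − s) = 910 × (17202.9 − 70) / (17202.9 − 910) = 910 × 17132.9 / 16292.9 ≈ 956.92 mm ≈ 0.957 m.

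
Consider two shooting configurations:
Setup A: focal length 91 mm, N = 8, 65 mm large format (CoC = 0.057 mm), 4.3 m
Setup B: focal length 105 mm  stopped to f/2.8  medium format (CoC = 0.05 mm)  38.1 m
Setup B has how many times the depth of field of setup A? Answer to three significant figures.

22.7

Setup A: H = 91²/(8×0.057) + 91 ≈ 18251.1 mm; DoF = Df − Dn = 5597.3 − 3490.9 ≈ 2106.4 mm.
Setup B: H = 105²/(2.8×0.05) + 105 ≈ 78855.0 mm; DoF = Df − Dn = 73620 − 25700 ≈ 47920 mm.
Ratio = 47920 / 2106.4 ≈ 22.7.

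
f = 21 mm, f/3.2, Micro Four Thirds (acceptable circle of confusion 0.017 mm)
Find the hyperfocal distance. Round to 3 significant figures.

8.13 m

Hyperfocal distance H = f²/(N·c) + f = 21²/(3.2 × 0.017) + 21 = 441/0.0544 + 21 ≈ 8127.6 mm ≈ 8.13 m.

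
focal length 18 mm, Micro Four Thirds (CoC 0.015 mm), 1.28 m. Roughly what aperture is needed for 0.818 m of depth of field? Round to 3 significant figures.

f/5

Write h = H − f = f²/(N·c). The thin-lens limits are Dn = s·h/(h + (s−f)) and Df = s·h/(h − (s−f)), so DoF = Df − Dn = 2·s·(s−f)·h / (h² − (s−f)²).
That is a quadratic in h: DoF·h² − 2·s·(s−f)·h − DoF·(s−f)² = 0 ⇒ h = (s−f)·(s + √(s² + DoF²)) / DoF = 1262 × (1280 + √(1280² + 818²)) / 818 = 1262 × (1280 + 1519.05) / 818 ≈ 4318.3 mm.
Then N = f²/(c·h) = 18² / (0.015 × 4318.3) = 324 / 64.775 ≈ 5.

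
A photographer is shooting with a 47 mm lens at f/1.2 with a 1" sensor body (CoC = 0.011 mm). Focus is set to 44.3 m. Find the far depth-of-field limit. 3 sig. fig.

Hyperfocal distance H = f²/(N·c) + f = 47²/(1.2 × 0.011) + 47 = 2209/0.0132 + 47 ≈ 167395.5 mm ≈ 167.4 m.
Far limit Df = s·(H − f)/(H − s) = 44300 × (167395.5 − 47) / (167395.5 − 44300) = 44300 × 167348.5 / 123095.5 ≈ 60226 mm ≈ 60.2 m.

60.2 m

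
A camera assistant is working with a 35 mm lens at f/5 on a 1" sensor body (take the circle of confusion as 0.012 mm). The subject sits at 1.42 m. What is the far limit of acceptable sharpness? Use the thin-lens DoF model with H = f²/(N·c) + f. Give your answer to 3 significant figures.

1.52 m

Hyperfocal distance H = f²/(N·c) + f = 35²/(5 × 0.012) + 35 = 1225/0.06 + 35 ≈ 20451.7 mm ≈ 20.45 m.
Far limit Df = s·(H − f)/(H − s) = 1420 × (20451.7 − 35) / (20451.7 − 1420) = 1420 × 20416.7 / 19031.7 ≈ 1523.3 mm ≈ 1.52 m.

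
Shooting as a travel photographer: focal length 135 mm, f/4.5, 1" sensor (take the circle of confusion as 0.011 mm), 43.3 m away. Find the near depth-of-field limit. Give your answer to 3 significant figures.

Hyperfocal distance H = f²/(N·c) + f = 135²/(4.5 × 0.011) + 135 = 18225/0.0495 + 135 ≈ 368316.8 mm ≈ 368.3 m.
Near limit Dn = s·(H − f)/(H + s − 2f) = 43300 × (368316.8 − 135) / (368316.8 + 43300 − 2 × 135) = 43300 × 368181.8 / 411346.8 ≈ 38756 mm ≈ 38.8 m.

38.8 m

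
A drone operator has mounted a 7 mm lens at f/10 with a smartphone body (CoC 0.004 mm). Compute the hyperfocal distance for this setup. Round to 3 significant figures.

1.23 m

Hyperfocal distance H = f²/(N·c) + f = 7²/(10 × 0.004) + 7 = 49/0.04 + 7 ≈ 1232.0 mm ≈ 1.23 m.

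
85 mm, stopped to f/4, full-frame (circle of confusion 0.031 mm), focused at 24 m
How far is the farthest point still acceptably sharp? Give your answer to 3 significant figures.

40.7 m

Hyperfocal distance H = f²/(N·c) + f = 85²/(4 × 0.031) + 85 = 7225/0.124 + 85 ≈ 58351.1 mm ≈ 58.35 m.
Far limit Df = s·(H − f)/(H − s) = 24000 × (58351.1 − 85) / (58351.1 − 24000) = 24000 × 58266.1 / 34351.1 ≈ 40709 mm ≈ 40.7 m.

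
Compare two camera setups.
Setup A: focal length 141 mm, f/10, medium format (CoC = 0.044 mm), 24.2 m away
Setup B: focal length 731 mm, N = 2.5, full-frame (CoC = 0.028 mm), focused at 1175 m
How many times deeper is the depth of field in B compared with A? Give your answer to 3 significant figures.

10.3

Setup A: H = 141²/(10×0.044) + 141 ≈ 45325.1 mm; DoF = Df − Dn = 51761 − 15792 ≈ 35969 mm.
Setup B: H = 731²/(2.5×0.028) + 731 ≈ 7634459.6 mm; DoF = Df − Dn = 1388604 − 1018351 ≈ 370253 mm.
Ratio = 370253 / 35969 ≈ 10.3.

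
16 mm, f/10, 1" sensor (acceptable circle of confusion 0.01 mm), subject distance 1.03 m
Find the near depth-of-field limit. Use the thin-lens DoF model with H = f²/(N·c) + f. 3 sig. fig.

0.738 m

Hyperfocal distance H = f²/(N·c) + f = 16²/(10 × 0.01) + 16 = 256/0.1 + 16 ≈ 2576.0 mm ≈ 2.576 m.
Near limit Dn = s·(H − f)/(H + s − 2f) = 1030 × (2576.0 − 16) / (2576.0 + 1030 − 2 × 16) = 1030 × 2560.0 / 3574.0 ≈ 737.77 mm ≈ 0.738 m.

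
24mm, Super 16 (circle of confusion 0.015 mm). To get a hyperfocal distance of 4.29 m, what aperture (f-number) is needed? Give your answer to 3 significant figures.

Rearrange H = f²/(N·c) + f for N: N = f² / ((H − f)·c).
N = 24² / ((4290 − 24) × 0.015) = 576 / 63.99 ≈ 9.

f/9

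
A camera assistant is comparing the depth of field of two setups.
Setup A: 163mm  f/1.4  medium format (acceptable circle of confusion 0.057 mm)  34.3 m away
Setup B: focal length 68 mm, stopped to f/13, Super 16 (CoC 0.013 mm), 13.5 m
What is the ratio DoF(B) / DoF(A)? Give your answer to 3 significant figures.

Setup A: H = 163²/(1.4×0.057) + 163 ≈ 333107.9 mm; DoF = Df − Dn = 38218.6 − 31110.3 ≈ 7108.3 mm.
Setup B: H = 68²/(13×0.013) + 68 ≈ 27428.9 mm; DoF = Df − Dn = 26518 − 9055 ≈ 17463 mm.
Ratio = 17463 / 7108.3 ≈ 2.46.

2.46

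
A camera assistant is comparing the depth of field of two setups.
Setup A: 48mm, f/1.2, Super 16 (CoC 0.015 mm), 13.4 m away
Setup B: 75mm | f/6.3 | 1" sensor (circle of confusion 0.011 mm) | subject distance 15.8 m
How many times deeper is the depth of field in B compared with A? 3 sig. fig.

2.25

Setup A: H = 48²/(1.2×0.015) + 48 ≈ 128048.0 mm; DoF = Df − Dn = 14960.6 − 12134.2 ≈ 2826.4 mm.
Setup B: H = 75²/(6.3×0.011) + 75 ≈ 81243.8 mm; DoF = Df − Dn = 19596.5 − 13235.8 ≈ 6360.7 mm.
Ratio = 6360.7 / 2826.4 ≈ 2.25.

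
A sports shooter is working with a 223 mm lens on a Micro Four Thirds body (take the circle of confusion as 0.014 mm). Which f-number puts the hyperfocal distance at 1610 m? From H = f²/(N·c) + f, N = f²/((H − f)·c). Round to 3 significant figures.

f/2.21

Rearrange H = f²/(N·c) + f for N: N = f² / ((H − f)·c).
N = 223² / ((1610000 − 223) × 0.014) = 49729 / 22537 ≈ 2.21.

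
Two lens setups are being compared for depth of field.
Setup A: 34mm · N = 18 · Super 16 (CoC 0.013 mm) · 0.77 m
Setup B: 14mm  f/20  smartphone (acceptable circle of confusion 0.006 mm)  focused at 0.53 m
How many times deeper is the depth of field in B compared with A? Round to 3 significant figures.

1.59

Setup A: H = 34²/(18×0.013) + 34 ≈ 4974.2 mm; DoF = Df − Dn = 904.80 − 670.16 ≈ 234.64 mm.
Setup B: H = 14²/(20×0.006) + 14 ≈ 1647.3 mm; DoF = Df − Dn = 774.76 − 402.76 ≈ 372.00 mm.
Ratio = 372.00 / 234.64 ≈ 1.59.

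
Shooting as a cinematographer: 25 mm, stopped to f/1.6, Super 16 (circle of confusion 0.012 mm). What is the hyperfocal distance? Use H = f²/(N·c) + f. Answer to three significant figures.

32.6 m

Hyperfocal distance H = f²/(N·c) + f = 25²/(1.6 × 0.012) + 25 = 625/0.0192 + 25 ≈ 32577.1 mm ≈ 32.6 m.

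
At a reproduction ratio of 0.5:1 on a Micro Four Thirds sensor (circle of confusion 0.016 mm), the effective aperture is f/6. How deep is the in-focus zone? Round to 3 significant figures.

0.768 mm

At magnification m, DoF ≈ 2·N_eff·c/m² = 2 × 6 × 0.016 / 0.5² = 0.192 / 0.25 ≈ 0.768 mm.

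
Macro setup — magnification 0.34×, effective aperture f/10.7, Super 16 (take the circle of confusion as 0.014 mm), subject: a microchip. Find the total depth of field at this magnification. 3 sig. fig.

2.59 mm

At magnification m, DoF ≈ 2·N_eff·c/m² = 2 × 10.7 × 0.014 / 0.34² = 0.2996 / 0.1156 ≈ 2.59 mm.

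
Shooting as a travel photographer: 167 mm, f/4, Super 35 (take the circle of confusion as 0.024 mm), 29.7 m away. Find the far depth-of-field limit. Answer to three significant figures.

33.1 m

Hyperfocal distance H = f²/(N·c) + f = 167²/(4 × 0.024) + 167 = 27889/0.096 + 167 ≈ 290677.4 mm ≈ 290.7 m.
Far limit Df = s·(H − f)/(H − s) = 29700 × (290677.4 − 167) / (290677.4 − 29700) = 29700 × 290510.4 / 260977.4 ≈ 33061 mm ≈ 33.1 m.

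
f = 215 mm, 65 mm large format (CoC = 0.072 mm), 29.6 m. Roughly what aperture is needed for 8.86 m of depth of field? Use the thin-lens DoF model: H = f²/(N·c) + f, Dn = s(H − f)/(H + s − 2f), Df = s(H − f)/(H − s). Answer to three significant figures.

f/3.20

Write h = H − f = f²/(N·c). The thin-lens limits are Dn = s·h/(h + (s−f)) and Df = s·h/(h − (s−f)), so DoF = Df − Dn = 2·s·(s−f)·h / (h² − (s−f)²).
That is a quadratic in h: DoF·h² − 2·s·(s−f)·h − DoF·(s−f)² = 0 ⇒ h = (s−f)·(s + √(s² + DoF²)) / DoF = 29385 × (29600 + √(29600² + 8860²)) / 8860 = 29385 × (29600 + 30897.6) / 8860 ≈ 200646 mm.
Then N = f²/(c·h) = 215² / (0.072 × 200646) = 46225 / 14446 ≈ 3.20.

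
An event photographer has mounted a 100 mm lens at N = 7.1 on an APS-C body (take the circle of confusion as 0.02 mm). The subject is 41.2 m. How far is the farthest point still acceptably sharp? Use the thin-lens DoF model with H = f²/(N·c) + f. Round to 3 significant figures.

Hyperfocal distance H = f²/(N·c) + f = 100²/(7.1 × 0.02) + 100 = 10000/0.142 + 100 ≈ 70522.5 mm ≈ 70.52 m.
Far limit Df = s·(H − f)/(H − s) = 41200 × (70522.5 − 100) / (70522.5 − 41200) = 41200 × 70422.5 / 29322.5 ≈ 98948 mm ≈ 98.9 m.

98.9 m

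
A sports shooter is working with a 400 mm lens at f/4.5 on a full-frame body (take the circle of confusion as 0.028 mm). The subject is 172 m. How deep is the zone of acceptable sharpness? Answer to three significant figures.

47.4 m

Hyperfocal distance H = f²/(N·c) + f = 400²/(4.5 × 0.028) + 400 = 160000/0.126 + 400 ≈ 1270241.3 mm ≈ 1270 m.
Near limit Dn = s·(H − f)/(H + s − 2f) = 172000 × (1270241.3 − 400) / (1270241.3 + 172000 − 2 × 400) = 172000 × 1269841.3 / 1441441.3 ≈ 151524 mm.
Far limit Df = s·(H − f)/(H − s) = 172000 × (1270241.3 − 400) / (1270241.3 − 172000) = 172000 × 1269841.3 / 1098241.3 ≈ 198875 mm.
Depth of field = Df − Dn = 198875 − 151524 ≈ 47351 mm ≈ 47.4 m.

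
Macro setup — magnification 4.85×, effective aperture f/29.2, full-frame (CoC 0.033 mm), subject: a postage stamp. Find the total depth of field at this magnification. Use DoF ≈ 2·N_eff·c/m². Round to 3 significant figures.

0.0819 mm

At magnification m, DoF ≈ 2·N_eff·c/m² = 2 × 29.2 × 0.033 / 4.85² = 1.927 / 23.52 ≈ 0.0819 mm.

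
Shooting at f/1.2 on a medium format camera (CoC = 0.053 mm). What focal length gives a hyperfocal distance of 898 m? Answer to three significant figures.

From H = f²/(N·c) + f, with f ≪ H: f ≈ √(H·N·c) = √(898000 × 1.2 × 0.053) = √57113 ≈ 239.0 mm.
The +f correction barely moves this — solving exactly, f² + N·c·f − N·c·H = 0 ⇒ f = (−N·c + √((N·c)² + 4·N·c·H))/2 = (−0.0636 + √228451)/2 ≈ 238.95 mm, so f ≈ 239 mm.

239 mm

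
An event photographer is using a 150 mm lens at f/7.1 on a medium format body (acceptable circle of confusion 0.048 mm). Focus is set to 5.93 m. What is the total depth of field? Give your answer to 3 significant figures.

1.05 m

Hyperfocal distance H = f²/(N·c) + f = 150²/(7.1 × 0.048) + 150 = 22500/0.3408 + 150 ≈ 66171.1 mm ≈ 66.17 m.
Near limit Dn = s·(H − f)/(H + s − 2f) = 5930 × (66171.1 − 150) / (66171.1 + 5930 − 2 × 150) = 5930 × 66021.1 / 71801.1 ≈ 5452.6 mm.
Far limit Df = s·(H − f)/(H − s) = 5930 × (66171.1 − 150) / (66171.1 − 5930) = 5930 × 66021.1 / 60241.1 ≈ 6499.0 mm.
Depth of field = Df − Dn = 6499.0 − 5452.6 ≈ 1046.4 mm ≈ 1.05 m.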